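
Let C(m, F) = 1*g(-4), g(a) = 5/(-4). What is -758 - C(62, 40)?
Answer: -3027/4 ≈ -756.75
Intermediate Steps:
g(a) = -5/4 (g(a) = 5*(-¼) = -5/4)
C(m, F) = -5/4 (C(m, F) = 1*(-5/4) = -5/4)
-758 - C(62, 40) = -758 - 1*(-5/4) = -758 + 5/4 = -3027/4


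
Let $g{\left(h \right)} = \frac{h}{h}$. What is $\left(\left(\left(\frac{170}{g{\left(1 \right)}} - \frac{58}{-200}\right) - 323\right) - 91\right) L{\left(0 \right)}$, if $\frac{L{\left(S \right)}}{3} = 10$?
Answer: $- \frac{73113}{10} \approx -7311.3$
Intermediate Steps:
$g{\left(h \right)} = 1$
$L{\left(S \right)} = 30$ ($L{\left(S \right)} = 3 \cdot 10 = 30$)
$\left(\left(\left(\frac{170}{g{\left(1 \right)}} - \frac{58}{-200}\right) - 323\right) - 91\right) L{\left(0 \right)} = \left(\left(\left(\frac{170}{1} - \frac{58}{-200}\right) - 323\right) - 91\right) 30 = \left(\left(\left(170 \cdot 1 - - \frac{29}{100}\right) - 323\right) - 91\right) 30 = \left(\left(\left(170 + \frac{29}{100}\right) - 323\right) - 91\right) 30 = \left(\left(\frac{17029}{100} - 323\right) - 91\right) 30 = \left(- \frac{15271}{100} - 91\right) 30 = \left(- \frac{24371}{100}\right) 30 = - \frac{73113}{10}$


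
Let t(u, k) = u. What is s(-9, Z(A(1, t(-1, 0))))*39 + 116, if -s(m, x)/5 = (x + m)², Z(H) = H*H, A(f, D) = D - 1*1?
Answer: -4759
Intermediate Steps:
A(f, D) = -1 + D (A(f, D) = D - 1 = -1 + D)
Z(H) = H²
s(m, x) = -5*(m + x)² (s(m, x) = -5*(x + m)² = -5*(m + x)²)
s(-9, Z(A(1, t(-1, 0))))*39 + 116 = -5*(-9 + (-1 - 1)²)²*39 + 116 = -5*(-9 + (-2)²)²*39 + 116 = -5*(-9 + 4)²*39 + 116 = -5*(-5)²*39 + 116 = -5*25*39 + 116 = -125*39 + 116 = -4875 + 116 = -4759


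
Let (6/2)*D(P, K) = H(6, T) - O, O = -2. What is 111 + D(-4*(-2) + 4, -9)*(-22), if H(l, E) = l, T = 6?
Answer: 157/3 ≈ 52.333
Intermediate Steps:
D(P, K) = 8/3 (D(P, K) = (6 - 1*(-2))/3 = (6 + 2)/3 = (⅓)*8 = 8/3)
111 + D(-4*(-2) + 4, -9)*(-22) = 111 + (8/3)*(-22) = 111 - 176/3 = 157/3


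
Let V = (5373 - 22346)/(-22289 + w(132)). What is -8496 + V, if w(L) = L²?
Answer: -41316067/4865 ≈ -8492.5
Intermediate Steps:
V = 16973/4865 (V = (5373 - 22346)/(-22289 + 132²) = -16973/(-22289 + 17424) = -16973/(-4865) = -16973*(-1/4865) = 16973/4865 ≈ 3.4888)
-8496 + V = -8496 + 16973/4865 = -41316067/4865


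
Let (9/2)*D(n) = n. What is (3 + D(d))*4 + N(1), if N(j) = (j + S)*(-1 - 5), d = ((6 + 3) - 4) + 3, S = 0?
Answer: 118/9 ≈ 13.111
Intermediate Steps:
d = 8 (d = (9 - 4) + 3 = 5 + 3 = 8)
D(n) = 2*n/9
N(j) = -6*j (N(j) = (j + 0)*(-1 - 5) = j*(-6) = -6*j)
(3 + D(d))*4 + N(1) = (3 + (2/9)*8)*4 - 6*1 = (3 + 16/9)*4 - 6 = (43/9)*4 - 6 = 172/9 - 6 = 118/9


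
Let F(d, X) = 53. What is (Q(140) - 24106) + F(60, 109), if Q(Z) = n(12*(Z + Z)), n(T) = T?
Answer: -20693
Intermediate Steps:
Q(Z) = 24*Z (Q(Z) = 12*(Z + Z) = 12*(2*Z) = 24*Z)
(Q(140) - 24106) + F(60, 109) = (24*140 - 24106) + 53 = (3360 - 24106) + 53 = -20746 + 53 = -20693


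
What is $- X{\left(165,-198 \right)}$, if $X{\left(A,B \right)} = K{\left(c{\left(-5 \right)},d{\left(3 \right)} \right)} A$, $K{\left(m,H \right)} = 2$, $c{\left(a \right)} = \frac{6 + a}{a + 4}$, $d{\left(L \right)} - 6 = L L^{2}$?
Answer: $-330$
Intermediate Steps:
$d{\left(L \right)} = 6 + L^{3}$ ($d{\left(L \right)} = 6 + L L^{2} = 6 + L^{3}$)
$c{\left(a \right)} = \frac{6 + a}{4 + a}$
$X{\left(A,B \right)} = 2 A$
$- X{\left(165,-198 \right)} = - 2 \cdot 165 = \left(-1\right) 330 = -330$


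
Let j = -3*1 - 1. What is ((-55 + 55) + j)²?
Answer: 16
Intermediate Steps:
j = -4 (j = -3 - 1 = -4)
((-55 + 55) + j)² = ((-55 + 55) - 4)² = (0 - 4)² = (-4)² = 16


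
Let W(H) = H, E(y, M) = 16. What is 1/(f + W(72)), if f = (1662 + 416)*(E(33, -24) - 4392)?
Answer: -1/9093256 ≈ -1.0997e-7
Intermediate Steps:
f = -9093328 (f = (1662 + 416)*(16 - 4392) = 2078*(-4376) = -9093328)
1/(f + W(72)) = 1/(-9093328 + 72) = 1/(-9093256) = -1/9093256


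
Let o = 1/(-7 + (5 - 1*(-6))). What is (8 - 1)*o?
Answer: 7/4 ≈ 1.7500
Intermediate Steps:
o = ¼ (o = 1/(-7 + (5 + 6)) = 1/(-7 + 11) = 1/4 = ¼ ≈ 0.25000)
(8 - 1)*o = (8 - 1)*(¼) = 7*(¼) = 7/4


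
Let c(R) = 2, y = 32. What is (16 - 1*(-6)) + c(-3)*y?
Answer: 86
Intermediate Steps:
(16 - 1*(-6)) + c(-3)*y = (16 - 1*(-6)) + 2*32 = (16 + 6) + 64 = 22 + 64 = 86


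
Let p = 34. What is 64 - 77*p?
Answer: -2554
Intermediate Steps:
64 - 77*p = 64 - 77*34 = 64 - 2618 = -2554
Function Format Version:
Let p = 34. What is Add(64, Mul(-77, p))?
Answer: -2554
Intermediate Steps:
Add(64, Mul(-77, p)) = Add(64, Mul(-77, 34)) = Add(64, -2618) = -2554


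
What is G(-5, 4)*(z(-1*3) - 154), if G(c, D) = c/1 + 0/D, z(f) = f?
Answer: 785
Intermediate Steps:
G(c, D) = c (G(c, D) = c*1 + 0 = c + 0 = c)
G(-5, 4)*(z(-1*3) - 154) = -5*(-1*3 - 154) = -5*(-3 - 154) = -5*(-157) = 785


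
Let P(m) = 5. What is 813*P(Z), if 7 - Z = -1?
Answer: 4065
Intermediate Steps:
Z = 8 (Z = 7 - 1*(-1) = 7 + 1 = 8)
813*P(Z) = 813*5 = 4065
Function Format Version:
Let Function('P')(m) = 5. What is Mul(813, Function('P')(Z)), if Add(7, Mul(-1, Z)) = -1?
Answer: 4065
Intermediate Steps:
Z = 8 (Z = Add(7, Mul(-1, -1)) = Add(7, 1) = 8)
Mul(813, Function('P')(Z)) = Mul(813, 5) = 4065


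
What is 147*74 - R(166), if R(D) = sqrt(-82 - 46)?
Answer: 10878 - 8*I*sqrt(2) ≈ 10878.0 - 11.314*I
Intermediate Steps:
R(D) = 8*I*sqrt(2) (R(D) = sqrt(-128) = 8*I*sqrt(2))
147*74 - R(166) = 147*74 - 8*I*sqrt(2) = 10878 - 8*I*sqrt(2)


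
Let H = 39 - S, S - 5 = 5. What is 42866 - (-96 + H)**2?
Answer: 38377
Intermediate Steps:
S = 10 (S = 5 + 5 = 10)
H = 29 (H = 39 - 1*10 = 39 - 10 = 29)
42866 - (-96 + H)**2 = 42866 - (-96 + 29)**2 = 42866 - 1*(-67)**2 = 42866 - 1*4489 = 42866 - 4489 = 38377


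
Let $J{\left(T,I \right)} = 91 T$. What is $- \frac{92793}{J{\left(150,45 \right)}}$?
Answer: $- \frac{30931}{4550} \approx -6.798$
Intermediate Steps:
$- \frac{92793}{J{\left(150,45 \right)}} = - \frac{92793}{91 \cdot 150} = - \frac{92793}{13650} = \left(-92793\right) \frac{1}{13650} = - \frac{30931}{4550}$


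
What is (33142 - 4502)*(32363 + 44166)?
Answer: 2191790560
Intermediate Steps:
(33142 - 4502)*(32363 + 44166) = 28640*76529 = 2191790560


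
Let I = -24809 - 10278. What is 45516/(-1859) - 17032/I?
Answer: -120412108/5017441 ≈ -23.999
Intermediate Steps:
I = -35087
45516/(-1859) - 17032/I = 45516/(-1859) - 17032/(-35087) = 45516*(-1/1859) - 17032*(-1/35087) = -45516/1859 + 17032/35087 = -120412108/5017441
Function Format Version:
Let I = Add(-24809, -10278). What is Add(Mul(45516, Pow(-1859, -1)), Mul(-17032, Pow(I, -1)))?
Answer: Rational(-120412108, 5017441) ≈ -23.999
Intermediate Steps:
I = -35087
Add(Mul(45516, Pow(-1859, -1)), Mul(-17032, Pow(I, -1))) = Add(Mul(45516, Pow(-1859, -1)), Mul(-17032, Pow(-35087, -1))) = Add(Mul(45516, Rational(-1, 1859)), Mul(-17032, Rational(-1, 35087))) = Add(Rational(-45516, 1859), Rational(17032, 35087)) = Rational(-120412108, 5017441)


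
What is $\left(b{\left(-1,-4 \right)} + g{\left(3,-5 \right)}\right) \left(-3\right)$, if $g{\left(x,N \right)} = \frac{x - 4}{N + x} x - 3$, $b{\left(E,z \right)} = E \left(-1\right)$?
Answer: $\frac{3}{2} \approx 1.5$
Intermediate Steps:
$b{\left(E,z \right)} = - E$
$g{\left(x,N \right)} = -3 + \frac{x \left(-4 + x\right)}{N + x}$ ($g{\left(x,N \right)} = \frac{-4 + x}{N + x} x - 3 = \frac{x \left(-4 + x\right)}{N + x} - 3 = -3 + \frac{x \left(-4 + x\right)}{N + x}$)
$\left(b{\left(-1,-4 \right)} + g{\left(3,-5 \right)}\right) \left(-3\right) = \left(\left(-1\right) \left(-1\right) + \frac{3^{2} - 21 - -15}{-5 + 3}\right) \left(-3\right) = \left(1 + \frac{9 - 21 + 15}{-2}\right) \left(-3\right) = \left(1 - \frac{3}{2}\right) \left(-3\right) = \left(- \frac{1}{2}\right) \left(-3\right) = \frac{3}{2}$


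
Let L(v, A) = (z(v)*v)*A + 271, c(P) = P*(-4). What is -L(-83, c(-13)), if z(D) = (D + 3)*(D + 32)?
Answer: 17609009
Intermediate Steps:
z(D) = (3 + D)*(32 + D)
c(P) = -4*P
L(v, A) = 271 + A*v*(96 + v² + 35*v) (L(v, A) = ((96 + v² + 35*v)*v)*A + 271 = (v*(96 + v² + 35*v))*A + 271 = A*v*(96 + v² + 35*v) + 271 = 271 + A*v*(96 + v² + 35*v))
-L(-83, c(-13)) = -(271 - 4*(-13)*(-83)*(96 + (-83)² + 35*(-83))) = -(271 + 52*(-83)*(96 + 6889 - 2905)) = -(271 + 52*(-83)*4080) = -(271 - 17609280) = -1*(-17609009) = 17609009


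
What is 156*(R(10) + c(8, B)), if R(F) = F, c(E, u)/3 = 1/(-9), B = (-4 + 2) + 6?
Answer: 1508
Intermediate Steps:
B = 4 (B = -2 + 6 = 4)
c(E, u) = -⅓ (c(E, u) = 3/(-9) = 3*(-⅑) = -⅓)
156*(R(10) + c(8, B)) = 156*(10 - ⅓) = 156*(29/3) = 1508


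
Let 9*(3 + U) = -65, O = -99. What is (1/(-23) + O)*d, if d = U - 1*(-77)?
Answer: -1369078/207 ≈ -6613.9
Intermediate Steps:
U = -92/9 (U = -3 + (⅑)*(-65) = -3 - 65/9 = -92/9 ≈ -10.222)
d = 601/9 (d = -92/9 - 1*(-77) = -92/9 + 77 = 601/9 ≈ 66.778)
(1/(-23) + O)*d = (1/(-23) - 99)*(601/9) = (-1/23 - 99)*(601/9) = -2278/23*601/9 = -1369078/207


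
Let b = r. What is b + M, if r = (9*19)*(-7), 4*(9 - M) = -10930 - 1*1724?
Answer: 3951/2 ≈ 1975.5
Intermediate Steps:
M = 6345/2 (M = 9 - (-10930 - 1*1724)/4 = 9 - (-10930 - 1724)/4 = 9 - ¼*(-12654) = 9 + 6327/2 = 6345/2 ≈ 3172.5)
r = -1197 (r = 171*(-7) = -1197)
b = -1197
b + M = -1197 + 6345/2 = 3951/2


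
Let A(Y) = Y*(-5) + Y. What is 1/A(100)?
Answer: -1/400 ≈ -0.0025000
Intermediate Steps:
A(Y) = -4*Y (A(Y) = -5*Y + Y = -4*Y)
1/A(100) = 1/(-4*100) = 1/(-400) = -1/400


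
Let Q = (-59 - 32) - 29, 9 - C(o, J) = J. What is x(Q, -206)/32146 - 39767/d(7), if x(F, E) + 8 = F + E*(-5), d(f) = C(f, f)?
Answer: -639174089/32146 ≈ -19883.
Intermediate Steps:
C(o, J) = 9 - J
d(f) = 9 - f
Q = -120 (Q = -91 - 29 = -120)
x(F, E) = -8 + F - 5*E (x(F, E) = -8 + (F + E*(-5)) = -8 + (F - 5*E) = -8 + F - 5*E)
x(Q, -206)/32146 - 39767/d(7) = (-8 - 120 - 5*(-206))/32146 - 39767/(9 - 1*7) = (-8 - 120 + 1030)*(1/32146) - 39767/(9 - 7) = 902*(1/32146) - 39767/2 = 451/16073 - 39767*½ = 451/16073 - 39767/2 = -639174089/32146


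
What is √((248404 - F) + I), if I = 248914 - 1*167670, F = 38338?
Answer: √291310 ≈ 539.73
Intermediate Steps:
I = 81244 (I = 248914 - 167670 = 81244)
√((248404 - F) + I) = √((248404 - 1*38338) + 81244) = √((248404 - 38338) + 81244) = √(210066 + 81244) = √291310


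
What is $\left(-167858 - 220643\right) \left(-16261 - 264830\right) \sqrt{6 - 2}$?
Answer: $218408269182$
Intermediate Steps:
$\left(-167858 - 220643\right) \left(-16261 - 264830\right) \sqrt{6 - 2} = \left(-388501\right) \left(-281091\right) \sqrt{4} = 109204134591 \cdot 2 = 218408269182$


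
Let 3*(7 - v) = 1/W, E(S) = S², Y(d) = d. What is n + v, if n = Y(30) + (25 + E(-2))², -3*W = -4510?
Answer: 3959779/4510 ≈ 878.00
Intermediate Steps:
W = 4510/3 (W = -⅓*(-4510) = 4510/3 ≈ 1503.3)
n = 871 (n = 30 + (25 + (-2)²)² = 30 + (25 + 4)² = 30 + 29² = 30 + 841 = 871)
v = 31569/4510 (v = 7 - 1/(3*4510/3) = 7 - ⅓*3/4510 = 7 - 1/4510 = 31569/4510 ≈ 6.9998)
n + v = 871 + 31569/4510 = 3959779/4510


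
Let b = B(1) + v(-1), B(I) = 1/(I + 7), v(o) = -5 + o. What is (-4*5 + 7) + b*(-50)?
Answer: 1123/4 ≈ 280.75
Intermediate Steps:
B(I) = 1/(7 + I)
b = -47/8 (b = 1/(7 + 1) + (-5 - 1) = 1/8 - 6 = ⅛ - 6 = -47/8 ≈ -5.8750)
(-4*5 + 7) + b*(-50) = (-4*5 + 7) - 47/8*(-50) = (-20 + 7) + 1175/4 = -13 + 1175/4 = 1123/4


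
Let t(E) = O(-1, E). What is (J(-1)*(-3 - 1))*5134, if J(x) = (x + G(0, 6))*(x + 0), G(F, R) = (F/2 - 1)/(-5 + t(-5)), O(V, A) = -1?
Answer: -51340/3 ≈ -17113.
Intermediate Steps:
t(E) = -1
G(F, R) = 1/6 - F/12 (G(F, R) = (F/2 - 1)/(-5 - 1) = (F*(1/2) - 1)/(-6) = (F/2 - 1)*(-1/6) = (-1 + F/2)*(-1/6) = 1/6 - F/12)
J(x) = x*(1/6 + x) (J(x) = (x + (1/6 - 1/12*0))*(x + 0) = (x + (1/6 + 0))*x = (x + 1/6)*x = (1/6 + x)*x = x*(1/6 + x))
(J(-1)*(-3 - 1))*5134 = ((-(1/6 - 1))*(-3 - 1))*5134 = (-1*(-5/6)*(-4))*5134 = ((5/6)*(-4))*5134 = -10/3*5134 = -51340/3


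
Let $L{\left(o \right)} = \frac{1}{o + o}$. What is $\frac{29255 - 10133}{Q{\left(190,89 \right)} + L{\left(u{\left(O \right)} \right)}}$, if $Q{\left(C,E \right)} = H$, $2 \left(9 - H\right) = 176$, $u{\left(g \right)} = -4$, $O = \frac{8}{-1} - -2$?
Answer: $- \frac{50992}{211} \approx -241.67$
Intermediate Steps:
$O = -6$ ($O = 8 \left(-1\right) + 2 = -8 + 2 = -6$)
$H = -79$ ($H = 9 - 88 = -79$)
$Q{\left(C,E \right)} = -79$
$L{\left(o \right)} = \frac{1}{2 o}$
$\frac{29255 - 10133}{Q{\left(190,89 \right)} + L{\left(u{\left(O \right)} \right)}} = \frac{29255 - 10133}{-79 + \frac{1}{2 \left(-4\right)}} = \frac{19122}{-79 + \frac{1}{2} \left(- \frac{1}{4}\right)} = \frac{19122}{-79 - \frac{1}{8}} = \frac{19122}{- \frac{633}{8}} = 19122 \left(- \frac{8}{633}\right) = - \frac{50992}{211}$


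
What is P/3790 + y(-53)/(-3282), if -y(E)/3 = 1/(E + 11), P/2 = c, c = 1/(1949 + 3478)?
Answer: -3412739/157512271140 ≈ -2.1666e-5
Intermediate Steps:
c = 1/5427 ≈ 0.00018426
P = 2/5427 (P = 2*(1/5427) = 2/5427 ≈ 0.00036853)
y(E) = -3/(11 + E) (y(E) = -3/(E + 11) = -3/(11 + E))
P/3790 + y(-53)/(-3282) = (2/5427)/3790 - 3/(11 - 53)/(-3282) = (2/5427)*(1/3790) - 3/(-42)*(-1/3282) = 1/10284165 - 3*(-1/42)*(-1/3282) = 1/10284165 + (1/14)*(-1/3282) = 1/10284165 - 1/45948 = -3412739/157512271140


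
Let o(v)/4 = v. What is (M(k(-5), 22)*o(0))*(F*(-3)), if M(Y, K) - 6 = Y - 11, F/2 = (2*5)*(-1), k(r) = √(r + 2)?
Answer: 0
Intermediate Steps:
k(r) = √(2 + r)
o(v) = 4*v
F = -20 (F = 2*((2*5)*(-1)) = 2*(10*(-1)) = 2*(-10) = -20)
M(Y, K) = -5 + Y (M(Y, K) = 6 + (Y - 11) = 6 + (-11 + Y) = -5 + Y)
(M(k(-5), 22)*o(0))*(F*(-3)) = ((-5 + √(2 - 5))*(4*0))*(-20*(-3)) = ((-5 + √(-3))*0)*60 = ((-5 + I*√3)*0)*60 = 0*60 = 0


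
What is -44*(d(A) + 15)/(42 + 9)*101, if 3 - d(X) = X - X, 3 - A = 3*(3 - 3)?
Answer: -26664/17 ≈ -1568.5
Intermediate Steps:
A = 3 (A = 3 - 3*(3 - 3) = 3 - 3*0 = 3 - 1*0 = 3 + 0 = 3)
d(X) = 3 (d(X) = 3 - (X - X) = 3 - 1*0 = 3 + 0 = 3)
-44*(d(A) + 15)/(42 + 9)*101 = -44*(3 + 15)/(42 + 9)*101 = -792/51*101 = -44*6/17*101 = -264/17*101 = -26664/17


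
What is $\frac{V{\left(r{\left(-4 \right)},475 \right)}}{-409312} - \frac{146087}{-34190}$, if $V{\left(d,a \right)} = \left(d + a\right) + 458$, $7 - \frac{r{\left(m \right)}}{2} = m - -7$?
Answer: $\frac{29881494677}{6997188640} \approx 4.2705$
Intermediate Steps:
$r{\left(m \right)} = - 2 m$ ($r{\left(m \right)} = 14 - 2 \left(m - -7\right) = 14 - 2 \left(m + 7\right) = 14 - 2 \left(7 + m\right) = 14 - \left(14 + 2 m\right) = - 2 m$)
$V{\left(d,a \right)} = 458 + a + d$ ($V{\left(d,a \right)} = \left(a + d\right) + 458 = 458 + a + d$)
$\frac{V{\left(r{\left(-4 \right)},475 \right)}}{-409312} - \frac{146087}{-34190} = \frac{458 + 475 - -8}{-409312} - \frac{146087}{-34190} = \left(458 + 475 + 8\right) \left(- \frac{1}{409312}\right) - - \frac{146087}{34190} = 941 \left(- \frac{1}{409312}\right) + \frac{146087}{34190} = - \frac{941}{409312} + \frac{146087}{34190} = \frac{29881494677}{6997188640}$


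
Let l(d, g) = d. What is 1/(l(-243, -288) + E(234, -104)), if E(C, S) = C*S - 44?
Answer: -1/24623 ≈ -4.0612e-5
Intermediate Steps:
E(C, S) = -44 + C*S
1/(l(-243, -288) + E(234, -104)) = 1/(-243 + (-44 + 234*(-104))) = 1/(-243 + (-44 - 24336)) = 1/(-243 - 24380) = 1/(-24623) = -1/24623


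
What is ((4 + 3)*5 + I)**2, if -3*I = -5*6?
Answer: 2025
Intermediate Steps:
I = 10 (I = -(-5)*6/3 = -1/3*(-30) = 10)
((4 + 3)*5 + I)**2 = ((4 + 3)*5 + 10)**2 = (7*5 + 10)**2 = (35 + 10)**2 = 45**2 = 2025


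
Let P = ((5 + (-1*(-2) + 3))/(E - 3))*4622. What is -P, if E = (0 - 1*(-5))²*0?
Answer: 46220/3 ≈ 15407.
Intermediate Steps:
E = 0 (E = (0 + 5)²*0 = 5²*0 = 25*0 = 0)
P = -46220/3 (P = ((5 + (-1*(-2) + 3))/(0 - 3))*4622 = ((5 + (2 + 3))/(-3))*4622 = ((5 + 5)*(-⅓))*4622 = (10*(-⅓))*4622 = -10/3*4622 = -46220/3 ≈ -15407.)
-P = -1*(-46220/3) = 46220/3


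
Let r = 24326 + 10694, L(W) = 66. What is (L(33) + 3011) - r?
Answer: -31943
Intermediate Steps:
r = 35020
(L(33) + 3011) - r = (66 + 3011) - 1*35020 = 3077 - 35020 = -31943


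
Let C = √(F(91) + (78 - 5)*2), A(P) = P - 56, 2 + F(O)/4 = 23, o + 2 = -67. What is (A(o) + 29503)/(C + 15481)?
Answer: 454800818/239661131 - 29378*√230/239661131 ≈ 1.8958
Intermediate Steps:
o = -69 (o = -2 - 67 = -69)
F(O) = 84 (F(O) = -8 + 4*23 = -8 + 92 = 84)
A(P) = -56 + P
C = √230 (C = √(84 + (78 - 5)*2) = √(84 + 73*2) = √(84 + 146) = √230 ≈ 15.166)
(A(o) + 29503)/(C + 15481) = ((-56 - 69) + 29503)/(√230 + 15481) = (-125 + 29503)/(15481 + √230) = 29378/(15481 + √230)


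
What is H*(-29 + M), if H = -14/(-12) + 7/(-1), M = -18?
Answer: 1645/6 ≈ 274.17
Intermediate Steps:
H = -35/6 (H = -14*(-1/12) + 7*(-1) = 7/6 - 7 = -35/6 ≈ -5.8333)
H*(-29 + M) = -35*(-29 - 18)/6 = -35/6*(-47) = 1645/6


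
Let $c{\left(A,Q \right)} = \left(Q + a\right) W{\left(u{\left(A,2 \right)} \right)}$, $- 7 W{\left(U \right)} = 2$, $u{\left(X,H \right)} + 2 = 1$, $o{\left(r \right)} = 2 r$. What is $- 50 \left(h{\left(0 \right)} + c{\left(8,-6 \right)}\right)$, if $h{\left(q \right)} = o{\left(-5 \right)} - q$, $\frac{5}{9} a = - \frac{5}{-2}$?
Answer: $\frac{3350}{7} \approx 478.57$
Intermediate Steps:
$u{\left(X,H \right)} = -1$ ($u{\left(X,H \right)} = -2 + 1 = -1$)
$W{\left(U \right)} = - \frac{2}{7}$ ($W{\left(U \right)} = \left(- \frac{1}{7}\right) 2 = - \frac{2}{7}$)
$a = \frac{9}{2}$ ($a = \frac{9 \left(- \frac{5}{-2}\right)}{5} = \frac{9 \left(\left(-5\right) \left(- \frac{1}{2}\right)\right)}{5} = \frac{9}{5} \cdot \frac{5}{2} = \frac{9}{2} \approx 4.5$)
$c{\left(A,Q \right)} = - \frac{9}{7} - \frac{2 Q}{7}$ ($c{\left(A,Q \right)} = \left(Q + \frac{9}{2}\right) \left(- \frac{2}{7}\right) = \left(\frac{9}{2} + Q\right) \left(- \frac{2}{7}\right) = - \frac{9}{7} - \frac{2 Q}{7}$)
$h{\left(q \right)} = -10 - q$ ($h{\left(q \right)} = 2 \left(-5\right) - q = -10 - q$)
$- 50 \left(h{\left(0 \right)} + c{\left(8,-6 \right)}\right) = - 50 \left(\left(-10 - 0\right) - - \frac{3}{7}\right) = - 50 \left(\left(-10 + 0\right) + \left(- \frac{9}{7} + \frac{12}{7}\right)\right) = - 50 \left(-10 + \frac{3}{7}\right) = \left(-50\right) \left(- \frac{67}{7}\right) = \frac{3350}{7}$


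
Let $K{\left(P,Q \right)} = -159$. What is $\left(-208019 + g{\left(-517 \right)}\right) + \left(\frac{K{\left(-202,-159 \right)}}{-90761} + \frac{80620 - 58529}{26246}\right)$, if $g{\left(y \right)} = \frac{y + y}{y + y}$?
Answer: $- \frac{45047310519213}{216555746} \approx -2.0802 \cdot 10^{5}$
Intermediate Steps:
$g{\left(y \right)} = 1$ ($g{\left(y \right)} = \frac{2 y}{2 y} = 2 y \frac{1}{2 y} = 1$)
$\left(-208019 + g{\left(-517 \right)}\right) + \left(\frac{K{\left(-202,-159 \right)}}{-90761} + \frac{80620 - 58529}{26246}\right) = \left(-208019 + 1\right) - \left(- \frac{159}{90761} - \frac{80620 - 58529}{26246}\right) = -208018 - \left(- \frac{159}{90761} - \left(80620 - 58529\right) \frac{1}{26246}\right) = -208018 + \left(\frac{159}{90761} + 22091 \cdot \frac{1}{26246}\right) = -208018 + \left(\frac{159}{90761} + \frac{22091}{26246}\right) = -208018 + \frac{182652215}{216555746} = - \frac{45047310519213}{216555746}$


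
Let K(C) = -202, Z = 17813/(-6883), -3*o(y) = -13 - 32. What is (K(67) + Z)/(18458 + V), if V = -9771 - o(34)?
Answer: -1408179/59689376 ≈ -0.023592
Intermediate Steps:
o(y) = 15 (o(y) = -(-13 - 32)/3 = -⅓*(-45) = 15)
Z = -17813/6883 (Z = 17813*(-1/6883) = -17813/6883 ≈ -2.5880)
V = -9786 (V = -9771 - 1*15 = -9771 - 15 = -9786)
(K(67) + Z)/(18458 + V) = (-202 - 17813/6883)/(18458 - 9786) = -1408179/6883/8672 = -1408179/6883*1/8672 = -1408179/59689376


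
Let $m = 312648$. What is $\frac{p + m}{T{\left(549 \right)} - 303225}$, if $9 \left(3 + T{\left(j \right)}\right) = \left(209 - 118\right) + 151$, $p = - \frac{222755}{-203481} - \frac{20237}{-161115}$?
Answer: $- \frac{74274220481659}{72029689226075} \approx -1.0312$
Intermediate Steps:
$p = \frac{579811838}{475128135}$ ($p = \left(-222755\right) \left(- \frac{1}{203481}\right) - - \frac{20237}{161115} = \frac{9685}{8847} + \frac{20237}{161115} = \frac{579811838}{475128135} \approx 1.2203$)
$T{\left(j \right)} = \frac{215}{9}$ ($T{\left(j \right)} = -3 + \frac{\left(209 - 118\right) + 151}{9} = -3 + \frac{91 + 151}{9} = -3 + \frac{1}{9} \cdot 242 = -3 + \frac{242}{9} = \frac{215}{9}$)
$\frac{p + m}{T{\left(549 \right)} - 303225} = \frac{\frac{579811838}{475128135} + 312648}{\frac{215}{9} - 303225} = \frac{148548440963318}{475128135 \left(- \frac{2728810}{9}\right)} = \frac{148548440963318}{475128135} \left(- \frac{9}{2728810}\right) = - \frac{74274220481659}{72029689226075}$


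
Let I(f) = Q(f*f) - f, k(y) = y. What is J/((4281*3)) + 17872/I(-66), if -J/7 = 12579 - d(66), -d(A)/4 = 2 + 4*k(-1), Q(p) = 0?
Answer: 37287049/141273 ≈ 263.94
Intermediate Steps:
d(A) = 8 (d(A) = -4*(2 + 4*(-1)) = -4*(2 - 4) = -4*(-2) = 8)
I(f) = -f (I(f) = 0 - f = -f)
J = -87997 (J = -7*(12579 - 1*8) = -7*(12579 - 8) = -7*12571 = -87997)
J/((4281*3)) + 17872/I(-66) = -87997/(4281*3) + 17872/((-1*(-66))) = -87997/12843 + 17872/66 = -87997*1/12843 + 17872*(1/66) = -87997/12843 + 8936/33 = 37287049/141273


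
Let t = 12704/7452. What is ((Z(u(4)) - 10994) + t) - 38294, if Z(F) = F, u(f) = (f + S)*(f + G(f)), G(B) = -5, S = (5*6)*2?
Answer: -91939600/1863 ≈ -49350.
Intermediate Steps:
S = 60 (S = 30*2 = 60)
t = 3176/1863 (t = 12704*(1/7452) = 3176/1863 ≈ 1.7048)
u(f) = (-5 + f)*(60 + f) (u(f) = (f + 60)*(f - 5) = (60 + f)*(-5 + f) = (-5 + f)*(60 + f))
((Z(u(4)) - 10994) + t) - 38294 = (((-300 + 4**2 + 55*4) - 10994) + 3176/1863) - 38294 = (((-300 + 16 + 220) - 10994) + 3176/1863) - 38294 = ((-64 - 10994) + 3176/1863) - 38294 = (-11058 + 3176/1863) - 38294 = -20597878/1863 - 38294 = -91939600/1863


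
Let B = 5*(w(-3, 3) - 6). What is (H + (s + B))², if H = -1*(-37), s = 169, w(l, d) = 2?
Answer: 34596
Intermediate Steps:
B = -20 (B = 5*(2 - 6) = 5*(-4) = -20)
H = 37
(H + (s + B))² = (37 + (169 - 20))² = (37 + 149)² = 186² = 34596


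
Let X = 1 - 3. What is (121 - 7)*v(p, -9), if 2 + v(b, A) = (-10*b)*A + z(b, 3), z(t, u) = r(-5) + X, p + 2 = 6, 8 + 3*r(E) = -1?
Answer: 40242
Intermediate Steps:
r(E) = -3 (r(E) = -8/3 + (1/3)*(-1) = -8/3 - 1/3 = -3)
X = -2
p = 4 (p = -2 + 6 = 4)
z(t, u) = -5 (z(t, u) = -3 - 2 = -5)
v(b, A) = -7 - 10*A*b (v(b, A) = -2 + ((-10*b)*A - 5) = -2 + (-10*A*b - 5) = -2 + (-5 - 10*A*b) = -7 - 10*A*b)
(121 - 7)*v(p, -9) = (121 - 7)*(-7 - 10*(-9)*4) = 114*(-7 + 360) = 114*353 = 40242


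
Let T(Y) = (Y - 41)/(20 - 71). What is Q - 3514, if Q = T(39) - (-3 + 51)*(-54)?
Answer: -47020/51 ≈ -921.96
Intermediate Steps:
T(Y) = 41/51 - Y/51 (T(Y) = (-41 + Y)/(-51) = (-41 + Y)*(-1/51) = 41/51 - Y/51)
Q = 132194/51 (Q = (41/51 - 1/51*39) - (-3 + 51)*(-54) = (41/51 - 13/17) - 48*(-54) = 2/51 - 1*(-2592) = 2/51 + 2592 = 132194/51 ≈ 2592.0)
Q - 3514 = 132194/51 - 3514 = -47020/51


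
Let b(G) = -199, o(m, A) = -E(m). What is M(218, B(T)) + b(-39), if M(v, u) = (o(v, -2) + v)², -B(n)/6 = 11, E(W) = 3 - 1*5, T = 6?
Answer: 48201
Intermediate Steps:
E(W) = -2 (E(W) = 3 - 5 = -2)
o(m, A) = 2 (o(m, A) = -1*(-2) = 2)
B(n) = -66 (B(n) = -6*11 = -66)
M(v, u) = (2 + v)²
M(218, B(T)) + b(-39) = (2 + 218)² - 199 = 220² - 199 = 48400 - 199 = 48201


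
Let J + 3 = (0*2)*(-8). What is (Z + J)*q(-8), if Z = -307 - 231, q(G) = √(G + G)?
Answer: -2164*I ≈ -2164.0*I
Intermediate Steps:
q(G) = √2*√G (q(G) = √(2*G) = √2*√G)
J = -3 (J = -3 + (0*2)*(-8) = -3 + 0*(-8) = -3 + 0 = -3)
Z = -538
(Z + J)*q(-8) = (-538 - 3)*(√2*√(-8)) = -541*√2*2*I*√2 = -2164*I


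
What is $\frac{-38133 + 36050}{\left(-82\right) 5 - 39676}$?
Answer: $\frac{2083}{40086} \approx 0.051963$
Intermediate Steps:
$\frac{-38133 + 36050}{\left(-82\right) 5 - 39676} = - \frac{2083}{-410 - 39676} = - \frac{2083}{-40086} = \left(-2083\right) \left(- \frac{1}{40086}\right) = \frac{2083}{40086}$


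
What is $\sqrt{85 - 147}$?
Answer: $i \sqrt{62} \approx 7.874 i$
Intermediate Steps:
$\sqrt{85 - 147} = \sqrt{-62} = i \sqrt{62}$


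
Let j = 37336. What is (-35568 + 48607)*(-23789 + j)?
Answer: 176639333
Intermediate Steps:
(-35568 + 48607)*(-23789 + j) = (-35568 + 48607)*(-23789 + 37336) = 13039*13547 = 176639333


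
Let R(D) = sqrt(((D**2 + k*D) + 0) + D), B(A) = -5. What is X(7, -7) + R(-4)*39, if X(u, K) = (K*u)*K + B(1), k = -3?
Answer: 338 + 78*sqrt(6) ≈ 529.06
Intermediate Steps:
X(u, K) = -5 + u*K**2 (X(u, K) = (K*u)*K - 5 = u*K**2 - 5 = -5 + u*K**2)
R(D) = sqrt(D**2 - 2*D) (R(D) = sqrt(((D**2 - 3*D) + 0) + D) = sqrt((D**2 - 3*D) + D) = sqrt(D**2 - 2*D))
X(7, -7) + R(-4)*39 = (-5 + 7*(-7)**2) + sqrt(-4*(-2 - 4))*39 = (-5 + 7*49) + sqrt(-4*(-6))*39 = (-5 + 343) + sqrt(24)*39 = 338 + (2*sqrt(6))*39 = 338 + 78*sqrt(6)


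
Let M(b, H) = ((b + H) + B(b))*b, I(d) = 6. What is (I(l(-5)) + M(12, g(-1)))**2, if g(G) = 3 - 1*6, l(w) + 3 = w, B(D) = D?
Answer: 66564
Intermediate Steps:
l(w) = -3 + w
g(G) = -3 (g(G) = 3 - 6 = -3)
M(b, H) = b*(H + 2*b) (M(b, H) = ((b + H) + b)*b = ((H + b) + b)*b = (H + 2*b)*b = b*(H + 2*b))
(I(l(-5)) + M(12, g(-1)))**2 = (6 + 12*(-3 + 2*12))**2 = (6 + 12*(-3 + 24))**2 = (6 + 12*21)**2 = (6 + 252)**2 = 258**2 = 66564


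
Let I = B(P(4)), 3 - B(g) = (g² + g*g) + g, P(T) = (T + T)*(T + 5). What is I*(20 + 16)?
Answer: -375732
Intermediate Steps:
P(T) = 2*T*(5 + T) (P(T) = (2*T)*(5 + T) = 2*T*(5 + T))
B(g) = 3 - g - 2*g² (B(g) = 3 - ((g² + g*g) + g) = 3 - ((g² + g²) + g) = 3 - (2*g² + g) = 3 - (g + 2*g²) = 3 + (-g - 2*g²) = 3 - g - 2*g²)
I = -10437 (I = 3 - 2*4*(5 + 4) - 2*64*(5 + 4)² = 3 - 2*4*9 - 2*(2*4*9)² = 3 - 1*72 - 2*72² = 3 - 72 - 2*5184 = 3 - 72 - 10368 = -10437)
I*(20 + 16) = -10437*(20 + 16) = -10437*36 = -375732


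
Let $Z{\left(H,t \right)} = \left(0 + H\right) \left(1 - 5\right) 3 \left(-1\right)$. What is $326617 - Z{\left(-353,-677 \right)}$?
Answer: $330853$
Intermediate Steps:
$Z{\left(H,t \right)} = 12 H$ ($Z{\left(H,t \right)} = H \left(-4\right) 3 \left(-1\right) = - 4 H 3 \left(-1\right) = - 12 H \left(-1\right) = 12 H$)
$326617 - Z{\left(-353,-677 \right)} = 326617 - 12 \left(-353\right) = 326617 - -4236 = 326617 + 4236 = 330853$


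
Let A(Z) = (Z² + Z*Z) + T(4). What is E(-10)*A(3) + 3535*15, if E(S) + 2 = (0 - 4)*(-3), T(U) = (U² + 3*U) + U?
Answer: 53525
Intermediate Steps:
T(U) = U² + 4*U
E(S) = 10 (E(S) = -2 + (0 - 4)*(-3) = -2 - 4*(-3) = -2 + 12 = 10)
A(Z) = 32 + 2*Z² (A(Z) = (Z² + Z*Z) + 4*(4 + 4) = (Z² + Z²) + 4*8 = 2*Z² + 32 = 32 + 2*Z²)
E(-10)*A(3) + 3535*15 = 10*(32 + 2*3²) + 3535*15 = 10*(32 + 2*9) + 53025 = 10*(32 + 18) + 53025 = 10*50 + 53025 = 500 + 53025 = 53525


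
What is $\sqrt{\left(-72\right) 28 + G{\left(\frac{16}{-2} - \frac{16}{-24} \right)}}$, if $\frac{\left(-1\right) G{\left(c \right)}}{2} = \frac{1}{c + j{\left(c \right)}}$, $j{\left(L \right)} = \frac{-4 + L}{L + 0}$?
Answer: $\frac{i \sqrt{73533090}}{191} \approx 44.896 i$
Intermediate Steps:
$j{\left(L \right)} = \frac{-4 + L}{L}$
$G{\left(c \right)} = - \frac{2}{c + \frac{-4 + c}{c}}$
$\sqrt{\left(-72\right) 28 + G{\left(\frac{16}{-2} - \frac{16}{-24} \right)}} = \sqrt{\left(-72\right) 28 - \frac{2 \left(\frac{16}{-2} - \frac{16}{-24}\right)}{-4 + \left(\frac{16}{-2} - \frac{16}{-24}\right) + \left(\frac{16}{-2} - \frac{16}{-24}\right)^{2}}} = \sqrt{-2016 - \frac{2 \left(16 \left(- \frac{1}{2}\right) - - \frac{2}{3}\right)}{-4 + \left(16 \left(- \frac{1}{2}\right) - - \frac{2}{3}\right) + \left(16 \left(- \frac{1}{2}\right) - - \frac{2}{3}\right)^{2}}} = \sqrt{-2016 - \frac{2 \left(-8 + \frac{2}{3}\right)}{-4 + \left(-8 + \frac{2}{3}\right) + \left(-8 + \frac{2}{3}\right)^{2}}} = \sqrt{-2016 - - \frac{44}{3 \left(-4 - \frac{22}{3} + \left(- \frac{22}{3}\right)^{2}\right)}} = \sqrt{-2016 - - \frac{44}{3 \left(-4 - \frac{22}{3} + \frac{484}{9}\right)}} = \sqrt{-2016 - - \frac{44}{3 \cdot \frac{382}{9}}} = \sqrt{-2016 - \left(- \frac{44}{3}\right) \frac{9}{382}} = \sqrt{-2016 + \frac{66}{191}} = \sqrt{- \frac{384990}{191}} = \frac{i \sqrt{73533090}}{191}$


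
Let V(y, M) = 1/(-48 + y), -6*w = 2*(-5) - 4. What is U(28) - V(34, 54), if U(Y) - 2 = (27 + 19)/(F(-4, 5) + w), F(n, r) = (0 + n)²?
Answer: 3527/770 ≈ 4.5805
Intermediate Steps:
F(n, r) = n²
w = 7/3 (w = -(2*(-5) - 4)/6 = -(-10 - 4)/6 = -⅙*(-14) = 7/3 ≈ 2.3333)
U(Y) = 248/55 (U(Y) = 2 + (27 + 19)/((-4)² + 7/3) = 2 + 46/(16 + 7/3) = 2 + 46/(55/3) = 2 + 46*(3/55) = 2 + 138/55 = 248/55)
U(28) - V(34, 54) = 248/55 - 1/(-48 + 34) = 248/55 - 1/(-14) = 248/55 - 1*(-1/14) = 248/55 + 1/14 = 3527/770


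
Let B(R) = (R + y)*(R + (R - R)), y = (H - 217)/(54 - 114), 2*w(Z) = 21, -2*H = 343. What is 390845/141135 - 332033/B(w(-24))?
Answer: -857581933/461041 ≈ -1860.1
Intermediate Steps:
H = -343/2 (H = -½*343 = -343/2 ≈ -171.50)
w(Z) = 21/2 (w(Z) = (½)*21 = 21/2)
y = 259/40 (y = (-343/2 - 217)/(54 - 114) = -777/2/(-60) = -777/2*(-1/60) = 259/40 ≈ 6.4750)
B(R) = R*(259/40 + R) (B(R) = (R + 259/40)*(R + (R - R)) = (259/40 + R)*(R + 0) = (259/40 + R)*R = R*(259/40 + R))
390845/141135 - 332033/B(w(-24)) = 390845/141135 - 332033*80/(21*(259 + 40*(21/2))) = 390845*(1/141135) - 332033*80/(21*(259 + 420)) = 78169/28227 - 332033/((1/40)*(21/2)*679) = 78169/28227 - 332033/14259/80 = 78169/28227 - 332033*80/14259 = 78169/28227 - 26562640/14259 = -857581933/461041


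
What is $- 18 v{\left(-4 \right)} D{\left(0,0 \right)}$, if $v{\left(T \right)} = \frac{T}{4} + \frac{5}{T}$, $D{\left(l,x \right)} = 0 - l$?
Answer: $0$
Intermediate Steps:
$D{\left(l,x \right)} = - l$
$v{\left(T \right)} = \frac{5}{T} + \frac{T}{4}$ ($v{\left(T \right)} = T \frac{1}{4} + \frac{5}{T} = \frac{T}{4} + \frac{5}{T} = \frac{5}{T} + \frac{T}{4}$)
$- 18 v{\left(-4 \right)} D{\left(0,0 \right)} = - 18 \left(\frac{5}{-4} + \frac{1}{4} \left(-4\right)\right) \left(\left(-1\right) 0\right) = - 18 \left(5 \left(- \frac{1}{4}\right) - 1\right) 0 = - 18 \left(- \frac{5}{4} - 1\right) 0 = \left(-18\right) \left(- \frac{9}{4}\right) 0 = \frac{81}{2} \cdot 0 = 0$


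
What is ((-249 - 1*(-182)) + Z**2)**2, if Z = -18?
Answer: 66049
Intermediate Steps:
((-249 - 1*(-182)) + Z**2)**2 = ((-249 - 1*(-182)) + (-18)**2)**2 = ((-249 + 182) + 324)**2 = (-67 + 324)**2 = 257**2 = 66049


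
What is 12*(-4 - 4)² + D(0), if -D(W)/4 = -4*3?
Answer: 816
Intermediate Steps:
D(W) = 48 (D(W) = -(-16)*3 = -4*(-12) = 48)
12*(-4 - 4)² + D(0) = 12*(-4 - 4)² + 48 = 12*(-8)² + 48 = 12*64 + 48 = 768 + 48 = 816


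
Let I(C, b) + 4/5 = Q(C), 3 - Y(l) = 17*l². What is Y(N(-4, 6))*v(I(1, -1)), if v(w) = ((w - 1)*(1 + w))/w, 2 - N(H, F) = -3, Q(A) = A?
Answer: 10128/5 ≈ 2025.6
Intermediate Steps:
N(H, F) = 5 (N(H, F) = 2 - 1*(-3) = 2 + 3 = 5)
Y(l) = 3 - 17*l²
I(C, b) = -⅘ + C
v(w) = (1 + w)*(-1 + w)/w (v(w) = ((-1 + w)*(1 + w))/w = ((1 + w)*(-1 + w))/w = (1 + w)*(-1 + w)/w)
Y(N(-4, 6))*v(I(1, -1)) = (3 - 17*5²)*((-⅘ + 1) - 1/(-⅘ + 1)) = (3 - 17*25)*(⅕ - 1/⅕) = (3 - 425)*(⅕ - 1*5) = -422*(⅕ - 5) = -422*(-24/5) = 10128/5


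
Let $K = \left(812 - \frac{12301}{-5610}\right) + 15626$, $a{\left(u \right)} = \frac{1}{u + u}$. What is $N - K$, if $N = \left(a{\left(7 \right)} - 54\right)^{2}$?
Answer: $- \frac{7439569013}{549780} \approx -13532.0$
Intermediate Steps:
$a{\left(u \right)} = \frac{1}{2 u}$
$N = \frac{570025}{196}$ ($N = \left(\frac{1}{2 \cdot 7} - 54\right)^{2} = \left(\frac{1}{2} \cdot \frac{1}{7} - 54\right)^{2} = \left(\frac{1}{14} - 54\right)^{2} = \left(- \frac{755}{14}\right)^{2} = \frac{570025}{196} \approx 2908.3$)
$K = \frac{92229481}{5610}$ ($K = \left(812 - - \frac{12301}{5610}\right) + 15626 = \left(812 + \frac{12301}{5610}\right) + 15626 = \frac{4567621}{5610} + 15626 = \frac{92229481}{5610} \approx 16440.0$)
$N - K = \frac{570025}{196} - \frac{92229481}{5610} = - \frac{7439569013}{549780}$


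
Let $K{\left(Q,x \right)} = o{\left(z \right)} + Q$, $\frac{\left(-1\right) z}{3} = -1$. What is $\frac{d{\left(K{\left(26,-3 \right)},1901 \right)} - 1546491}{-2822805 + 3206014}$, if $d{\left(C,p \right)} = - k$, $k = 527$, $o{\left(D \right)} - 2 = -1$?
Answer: $- \frac{1547018}{383209} \approx -4.037$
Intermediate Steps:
$z = 3$ ($z = \left(-3\right) \left(-1\right) = 3$)
$o{\left(D \right)} = 1$ ($o{\left(D \right)} = 2 - 1 = 1$)
$K{\left(Q,x \right)} = 1 + Q$
$d{\left(C,p \right)} = -527$ ($d{\left(C,p \right)} = \left(-1\right) 527 = -527$)
$\frac{d{\left(K{\left(26,-3 \right)},1901 \right)} - 1546491}{-2822805 + 3206014} = \frac{-527 - 1546491}{-2822805 + 3206014} = - \frac{1547018}{383209}$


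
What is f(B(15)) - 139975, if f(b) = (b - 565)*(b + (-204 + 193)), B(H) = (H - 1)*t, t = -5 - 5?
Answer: -33520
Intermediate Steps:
t = -10
B(H) = 10 - 10*H (B(H) = (H - 1)*(-10) = (-1 + H)*(-10) = 10 - 10*H)
f(b) = (-565 + b)*(-11 + b) (f(b) = (-565 + b)*(b - 11) = (-565 + b)*(-11 + b))
f(B(15)) - 139975 = (6215 + (10 - 10*15)**2 - 576*(10 - 10*15)) - 139975 = (6215 + (10 - 150)**2 - 576*(10 - 150)) - 139975 = (6215 + (-140)**2 - 576*(-140)) - 139975 = (6215 + 19600 + 80640) - 139975 = 106455 - 139975 = -33520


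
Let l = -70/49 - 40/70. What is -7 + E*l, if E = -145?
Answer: 283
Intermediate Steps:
l = -2 (l = -70*1/49 - 40*1/70 = -10/7 - 4/7 = -2)
-7 + E*l = -7 - 145*(-2) = -7 + 290 = 283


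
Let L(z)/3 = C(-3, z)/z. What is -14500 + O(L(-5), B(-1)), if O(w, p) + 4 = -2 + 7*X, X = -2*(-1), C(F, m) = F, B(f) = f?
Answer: -14492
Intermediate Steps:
X = 2
L(z) = -9/z (L(z) = 3*(-3/z) = -9/z)
O(w, p) = 8 (O(w, p) = -4 + (-2 + 7*2) = -4 + (-2 + 14) = -4 + 12 = 8)
-14500 + O(L(-5), B(-1)) = -14500 + 8 = -14492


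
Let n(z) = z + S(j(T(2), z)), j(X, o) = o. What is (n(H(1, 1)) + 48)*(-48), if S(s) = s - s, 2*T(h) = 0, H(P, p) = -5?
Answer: -2064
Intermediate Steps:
T(h) = 0 (T(h) = (½)*0 = 0)
S(s) = 0
n(z) = z (n(z) = z + 0 = z)
(n(H(1, 1)) + 48)*(-48) = (-5 + 48)*(-48) = 43*(-48) = -2064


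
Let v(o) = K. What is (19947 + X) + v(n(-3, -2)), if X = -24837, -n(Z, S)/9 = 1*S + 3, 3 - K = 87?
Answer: -4974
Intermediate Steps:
K = -84 (K = 3 - 1*87 = 3 - 87 = -84)
n(Z, S) = -27 - 9*S (n(Z, S) = -9*(1*S + 3) = -9*(S + 3) = -9*(3 + S) = -27 - 9*S)
v(o) = -84
(19947 + X) + v(n(-3, -2)) = (19947 - 24837) - 84 = -4890 - 84 = -4974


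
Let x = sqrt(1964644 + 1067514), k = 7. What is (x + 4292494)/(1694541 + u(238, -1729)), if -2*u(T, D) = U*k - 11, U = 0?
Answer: 8584988/3389093 + 2*sqrt(3032158)/3389093 ≈ 2.5341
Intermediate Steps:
x = sqrt(3032158) ≈ 1741.3
u(T, D) = 11/2 (u(T, D) = -(0*7 - 11)/2 = -(0 - 11)/2 = -1/2*(-11) = 11/2)
(x + 4292494)/(1694541 + u(238, -1729)) = (sqrt(3032158) + 4292494)/(1694541 + 11/2) = (4292494 + sqrt(3032158))/(3389093/2) = (4292494 + sqrt(3032158))*(2/3389093) = 8584988/3389093 + 2*sqrt(3032158)/3389093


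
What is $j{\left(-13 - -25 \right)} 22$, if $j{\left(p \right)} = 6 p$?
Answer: $1584$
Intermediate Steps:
$j{\left(-13 - -25 \right)} 22 = 6 \left(-13 - -25\right) 22 = 6 \left(-13 + 25\right) 22 = 6 \cdot 12 \cdot 22 = 72 \cdot 22 = 1584$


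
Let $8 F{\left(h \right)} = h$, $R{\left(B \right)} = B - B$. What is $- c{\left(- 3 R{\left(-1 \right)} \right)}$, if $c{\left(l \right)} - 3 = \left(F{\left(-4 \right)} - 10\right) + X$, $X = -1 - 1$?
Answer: $\frac{19}{2} \approx 9.5$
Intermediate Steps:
$R{\left(B \right)} = 0$
$F{\left(h \right)} = \frac{h}{8}$
$X = -2$ ($X = -1 - 1 = -2$)
$c{\left(l \right)} = - \frac{19}{2}$ ($c{\left(l \right)} = 3 + \left(\left(\frac{1}{8} \left(-4\right) - 10\right) - 2\right) = 3 - \frac{25}{2} = - \frac{19}{2}$)
$- c{\left(- 3 R{\left(-1 \right)} \right)} = \left(-1\right) \left(- \frac{19}{2}\right) = \frac{19}{2}$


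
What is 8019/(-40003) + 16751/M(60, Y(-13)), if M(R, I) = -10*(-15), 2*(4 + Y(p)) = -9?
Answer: 668887403/6000450 ≈ 111.47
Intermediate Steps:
Y(p) = -17/2 (Y(p) = -4 + (½)*(-9) = -4 - 9/2 = -17/2)
M(R, I) = 150
8019/(-40003) + 16751/M(60, Y(-13)) = 8019/(-40003) + 16751/150 = 8019*(-1/40003) + 16751*(1/150) = -8019/40003 + 16751/150 = 668887403/6000450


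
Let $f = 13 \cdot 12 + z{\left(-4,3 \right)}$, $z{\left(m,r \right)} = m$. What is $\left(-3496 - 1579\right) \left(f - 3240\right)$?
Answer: $15671600$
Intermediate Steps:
$f = 152$ ($f = 13 \cdot 12 - 4 = 156 - 4 = 152$)
$\left(-3496 - 1579\right) \left(f - 3240\right) = \left(-3496 - 1579\right) \left(152 - 3240\right) = \left(-5075\right) \left(-3088\right) = 15671600$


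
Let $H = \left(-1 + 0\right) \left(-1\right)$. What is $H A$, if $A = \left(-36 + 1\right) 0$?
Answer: $0$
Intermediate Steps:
$H = 1$ ($H = \left(-1\right) \left(-1\right) = 1$)
$A = 0$ ($A = \left(-35\right) 0 = 0$)
$H A = 1 \cdot 0 = 0$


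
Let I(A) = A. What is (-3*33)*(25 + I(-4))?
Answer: -2079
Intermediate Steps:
(-3*33)*(25 + I(-4)) = (-3*33)*(25 - 4) = -99*21 = -2079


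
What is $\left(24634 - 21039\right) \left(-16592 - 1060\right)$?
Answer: $-63458940$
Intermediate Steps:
$\left(24634 - 21039\right) \left(-16592 - 1060\right) = 3595 \left(-17652\right) = -63458940$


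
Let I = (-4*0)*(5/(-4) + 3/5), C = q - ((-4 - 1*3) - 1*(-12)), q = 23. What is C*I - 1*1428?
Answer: -1428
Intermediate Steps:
C = 18 (C = 23 - ((-4 - 1*3) - 1*(-12)) = 23 - ((-4 - 3) + 12) = 23 - (-7 + 12) = 23 - 1*5 = 23 - 5 = 18)
I = 0 (I = 0*(5*(-1/4) + 3*(1/5)) = 0*(-5/4 + 3/5) = 0*(-13/20) = 0)
C*I - 1*1428 = 18*0 - 1*1428 = 0 - 1428 = -1428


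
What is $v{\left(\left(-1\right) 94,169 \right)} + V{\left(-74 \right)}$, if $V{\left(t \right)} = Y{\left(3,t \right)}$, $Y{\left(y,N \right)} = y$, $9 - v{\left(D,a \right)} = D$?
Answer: $106$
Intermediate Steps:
$v{\left(D,a \right)} = 9 - D$
$V{\left(t \right)} = 3$
$v{\left(\left(-1\right) 94,169 \right)} + V{\left(-74 \right)} = \left(9 - \left(-1\right) 94\right) + 3 = \left(9 - -94\right) + 3 = \left(9 + 94\right) + 3 = 103 + 3 = 106$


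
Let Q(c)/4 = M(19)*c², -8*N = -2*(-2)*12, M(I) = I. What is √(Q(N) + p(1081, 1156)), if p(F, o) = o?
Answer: 2*√973 ≈ 62.386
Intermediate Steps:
N = -6 (N = -(-2*(-2))*12/8 = -12/2 = -⅛*48 = -6)
Q(c) = 76*c² (Q(c) = 4*(19*c²) = 76*c²)
√(Q(N) + p(1081, 1156)) = √(76*(-6)² + 1156) = √(76*36 + 1156) = √(2736 + 1156) = √3892 = 2*√973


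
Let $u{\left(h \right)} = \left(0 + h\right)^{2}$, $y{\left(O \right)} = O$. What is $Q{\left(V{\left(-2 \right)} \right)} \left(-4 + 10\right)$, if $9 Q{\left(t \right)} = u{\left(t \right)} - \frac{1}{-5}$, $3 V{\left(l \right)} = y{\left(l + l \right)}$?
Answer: $\frac{178}{135} \approx 1.3185$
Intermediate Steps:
$V{\left(l \right)} = \frac{2 l}{3}$ ($V{\left(l \right)} = \frac{l + l}{3} = \frac{2 l}{3}$)
$u{\left(h \right)} = h^{2}$
$Q{\left(t \right)} = \frac{1}{45} + \frac{t^{2}}{9}$ ($Q{\left(t \right)} = \frac{t^{2} - \frac{1}{-5}}{9} = \frac{t^{2} - - \frac{1}{5}}{9} = \frac{t^{2} + \frac{1}{5}}{9} = \frac{\frac{1}{5} + t^{2}}{9} = \frac{1}{45} + \frac{t^{2}}{9}$)
$Q{\left(V{\left(-2 \right)} \right)} \left(-4 + 10\right) = \left(\frac{1}{45} + \frac{\left(\frac{2}{3} \left(-2\right)\right)^{2}}{9}\right) \left(-4 + 10\right) = \left(\frac{1}{45} + \frac{\left(- \frac{4}{3}\right)^{2}}{9}\right) 6 = \left(\frac{1}{45} + \frac{1}{9} \cdot \frac{16}{9}\right) 6 = \left(\frac{1}{45} + \frac{16}{81}\right) 6 = \frac{89}{405} \cdot 6 = \frac{178}{135}$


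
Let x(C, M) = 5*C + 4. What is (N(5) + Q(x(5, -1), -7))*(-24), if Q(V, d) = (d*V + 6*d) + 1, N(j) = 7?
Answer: 5688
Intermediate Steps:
x(C, M) = 4 + 5*C
Q(V, d) = 1 + 6*d + V*d (Q(V, d) = (V*d + 6*d) + 1 = (6*d + V*d) + 1 = 1 + 6*d + V*d)
(N(5) + Q(x(5, -1), -7))*(-24) = (7 + (1 + 6*(-7) + (4 + 5*5)*(-7)))*(-24) = (7 + (1 - 42 + (4 + 25)*(-7)))*(-24) = (7 + (1 - 42 + 29*(-7)))*(-24) = (7 + (1 - 42 - 203))*(-24) = (7 - 244)*(-24) = -237*(-24) = 5688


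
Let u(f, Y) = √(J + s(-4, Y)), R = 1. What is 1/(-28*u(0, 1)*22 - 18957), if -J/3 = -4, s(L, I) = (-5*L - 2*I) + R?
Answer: -18957/347604713 + 616*√31/347604713 ≈ -4.4669e-5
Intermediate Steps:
s(L, I) = 1 - 5*L - 2*I (s(L, I) = (-5*L - 2*I) + 1 = 1 - 5*L - 2*I)
J = 12 (J = -3*(-4) = 12)
u(f, Y) = √(33 - 2*Y) (u(f, Y) = √(12 + (1 - 5*(-4) - 2*Y)) = √(12 + (1 + 20 - 2*Y)) = √(12 + (21 - 2*Y)) = √(33 - 2*Y))
1/(-28*u(0, 1)*22 - 18957) = 1/(-28*√(33 - 2*1)*22 - 18957) = 1/(-28*√(33 - 2)*22 - 18957) = 1/(-28*√31*22 - 18957) = 1/(-616*√31 - 18957) = 1/(-18957 - 616*√31)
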